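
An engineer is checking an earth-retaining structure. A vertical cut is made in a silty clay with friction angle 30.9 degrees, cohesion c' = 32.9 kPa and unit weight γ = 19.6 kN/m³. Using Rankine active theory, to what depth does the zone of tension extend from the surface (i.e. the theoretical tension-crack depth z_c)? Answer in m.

5.92 m

K_a = tan²(45° − 30.9°/2) = 0.3214; √K_a = 0.5669.
The active pressure is zero where K_a γ z = 2c√K_a, so z_c = 2c/(γ√K_a) = 2×32.9/(19.6×0.5669) = 5.922 m.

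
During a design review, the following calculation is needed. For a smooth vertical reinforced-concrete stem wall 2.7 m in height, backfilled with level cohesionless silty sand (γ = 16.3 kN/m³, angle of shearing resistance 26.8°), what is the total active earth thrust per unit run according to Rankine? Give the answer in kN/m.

K_a = tan²(45° − φ/2) = 0.3785.
P_a = ½ K_a γ H² = 0.5 × 0.3785 × 16.3 × 2.7² = 22.49 kN/m.

22.5 kN/m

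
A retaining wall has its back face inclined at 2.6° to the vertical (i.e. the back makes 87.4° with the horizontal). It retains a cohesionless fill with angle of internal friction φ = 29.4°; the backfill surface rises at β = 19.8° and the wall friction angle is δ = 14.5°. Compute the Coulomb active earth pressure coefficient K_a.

K_a = sin²(α+φ) / [sin²α · sin(α−δ) · (1 + √{sin(φ+δ)sin(φ−β) / (sin(α−δ)sin(α+β))})²].
With α = 87.4°, φ = 29.4°, δ = 14.5°, β = 19.8°: K_a = 0.4543.

0.454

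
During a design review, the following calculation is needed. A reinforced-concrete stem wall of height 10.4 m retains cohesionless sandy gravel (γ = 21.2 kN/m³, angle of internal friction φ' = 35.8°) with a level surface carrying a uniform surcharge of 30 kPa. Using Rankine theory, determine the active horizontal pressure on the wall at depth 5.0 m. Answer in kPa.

K_a = (1 − sin φ)/(1 + sin φ) = 0.2619.
σ_v = γz + q = 21.2 × 5.0 + 30 = 136.0 kPa.
σ_h = K_a σ_v = 0.2619 × 136.0 = 35.61 kPa.

35.6 kPa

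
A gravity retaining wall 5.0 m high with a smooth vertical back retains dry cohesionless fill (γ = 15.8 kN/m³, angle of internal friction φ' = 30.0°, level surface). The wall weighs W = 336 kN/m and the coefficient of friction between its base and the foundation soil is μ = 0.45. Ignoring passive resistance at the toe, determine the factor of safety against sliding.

K_a = tan²(45° − 30.0°/2) = 0.3333.
P_a = ½K_aγH² = 0.5×0.3333×15.8×5.0² = 65.83 kN/m, acting at H/3 = 1.667 m above the base.
FS_sliding = μW / P_a = 0.45×336 / 65.83 = 2.297.

2.30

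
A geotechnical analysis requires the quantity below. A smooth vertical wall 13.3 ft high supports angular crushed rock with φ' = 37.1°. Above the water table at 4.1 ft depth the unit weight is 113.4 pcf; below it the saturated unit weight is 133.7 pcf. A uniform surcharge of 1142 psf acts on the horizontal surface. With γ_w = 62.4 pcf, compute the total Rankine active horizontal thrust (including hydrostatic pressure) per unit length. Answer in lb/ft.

8440 lb/ft

K_a = tan²(45° − φ/2) = 0.2475.
γ' = 133.7 − 62.4 = 71.30 pcf. h₂ = H − d_w = 9.2 ft.
σ'_h: at surface K_a·q = 282.6; at WT K_a(q+γd_w) = 397.7; at base K_a(q+γd_w+γ'h₂) = 560.1 psf.
P₁ = ½(282.6+397.7)×4.1 = 1395; P₂ = ½(397.7+560.1)×9.2 = 4406; P_w = ½γ_w h₂² = 2641.
Total = 1395+4406+2641 = 8441 lb/ft.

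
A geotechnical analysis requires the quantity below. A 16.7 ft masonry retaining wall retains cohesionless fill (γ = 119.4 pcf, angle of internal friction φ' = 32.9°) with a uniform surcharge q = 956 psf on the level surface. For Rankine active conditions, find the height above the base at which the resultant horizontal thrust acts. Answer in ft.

K_a = 0.2960.
Triangular part P₁ = ½K_aγH² = 4929 at H/3 = 5.567 ft; rectangular part P₂ = K_a q H = 4726 at H/2 = 8.350 ft.
ȳ = (P₁·5.567 + P₂·8.350)/(P₁+P₂) = 6.929 ft.

6.93 ft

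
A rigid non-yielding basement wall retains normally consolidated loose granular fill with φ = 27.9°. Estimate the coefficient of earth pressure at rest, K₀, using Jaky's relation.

0.532

K₀ = 1 − sin φ' = 1 − sin 27.9° = 0.5321.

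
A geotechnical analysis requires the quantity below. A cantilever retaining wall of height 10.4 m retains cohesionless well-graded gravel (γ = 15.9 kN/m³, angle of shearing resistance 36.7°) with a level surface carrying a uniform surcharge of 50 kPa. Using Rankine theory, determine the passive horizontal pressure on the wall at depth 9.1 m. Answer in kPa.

773 kPa

K_p = (1 + sin φ)/(1 − sin φ) = 3.970.
σ_v = γz + q = 15.9 × 9.1 + 50 = 194.7 kPa.
σ_h = K_p σ_v = 3.970 × 194.7 = 773.0 kPa.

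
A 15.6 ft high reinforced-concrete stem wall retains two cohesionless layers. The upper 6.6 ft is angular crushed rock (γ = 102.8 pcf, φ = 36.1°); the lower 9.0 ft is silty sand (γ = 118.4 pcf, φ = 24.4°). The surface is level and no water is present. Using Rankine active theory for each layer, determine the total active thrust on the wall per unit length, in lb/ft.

K_a1 = tan²(45°−36.1°/2) = 0.2585; K_a2 = tan²(45°−24.4°/2) = 0.4153.
Layer 1: σ at base = K_a1 γ₁ h₁ = 175.4 psf; P₁ = ½×175.4×6.6 = 578.8.
Layer 2: σ_v at top = γ₁h₁ = 678.5; σ_h top = K_a2×678.5 = 281.8; σ_h base = K_a2×(678.5+118.4×9.0) = 724.4.
P₂ = ½(281.8+724.4)×9.0 = 4528. Total P_a = 578.8+4528 = 5106 lb/ft.

5110 lb/ft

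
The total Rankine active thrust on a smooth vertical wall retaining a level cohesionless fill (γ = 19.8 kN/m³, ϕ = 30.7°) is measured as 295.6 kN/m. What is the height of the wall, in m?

K_a = 0.3240. P_a = ½ K_a γ H² ⇒ H = √(2P_a/(K_a γ)).
H = √(2×295.6/(0.3240×19.8)) = 9.599 m.

9.60 m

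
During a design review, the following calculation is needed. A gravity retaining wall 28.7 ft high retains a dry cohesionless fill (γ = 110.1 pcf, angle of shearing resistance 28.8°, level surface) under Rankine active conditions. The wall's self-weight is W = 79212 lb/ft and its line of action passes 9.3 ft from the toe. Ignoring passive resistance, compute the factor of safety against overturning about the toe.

K_a = tan²(45° − 28.8°/2) = 0.3498.
P_a = ½K_aγH² = 0.5×0.3498×110.1×28.7² = 15860 lb/ft, acting at H/3 = 9.567 ft above the base.
Overturning moment M_o = P_a × H/3 = 15860 × 9.567 = 151700.
Resisting moment M_r = W × 9.3 = 79212 × 9.3 = 736700.
FS_overturning = M_r/M_o = 736700/151700 = 4.855.

4.86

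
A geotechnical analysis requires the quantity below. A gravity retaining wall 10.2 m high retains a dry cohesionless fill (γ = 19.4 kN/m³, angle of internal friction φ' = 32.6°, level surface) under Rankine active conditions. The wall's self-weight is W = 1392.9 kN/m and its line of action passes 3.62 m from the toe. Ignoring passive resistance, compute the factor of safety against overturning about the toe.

K_a = tan²(45° − 32.6°/2) = 0.2997.
P_a = ½K_aγH² = 0.5×0.2997×19.4×10.2² = 302.5 kN/m, acting at H/3 = 3.400 m above the base.
Overturning moment M_o = P_a × H/3 = 302.5 × 3.400 = 1028.
Resisting moment M_r = W × 3.62 = 1392.9 × 3.62 = 5042.
FS_overturning = M_r/M_o = 5042/1028 = 4.903.

4.90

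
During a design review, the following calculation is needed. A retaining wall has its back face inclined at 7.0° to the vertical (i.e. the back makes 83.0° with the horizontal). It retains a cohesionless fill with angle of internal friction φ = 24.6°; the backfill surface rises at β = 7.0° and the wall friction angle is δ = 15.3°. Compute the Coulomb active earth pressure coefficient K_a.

K_a = sin²(α+φ) / [sin²α · sin(α−δ) · (1 + √{sin(φ+δ)sin(φ−β) / (sin(α−δ)sin(α+β))})²].
With α = 83.0°, φ = 24.6°, δ = 15.3°, β = 7.0°: K_a = 0.4690.

0.469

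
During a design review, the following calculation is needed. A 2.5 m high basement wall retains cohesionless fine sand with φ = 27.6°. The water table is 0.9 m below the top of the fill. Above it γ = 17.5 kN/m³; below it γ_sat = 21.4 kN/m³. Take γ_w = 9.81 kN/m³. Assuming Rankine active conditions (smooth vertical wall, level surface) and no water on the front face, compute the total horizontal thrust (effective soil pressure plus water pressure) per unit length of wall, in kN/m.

K_a = tan²(45° − φ/2) = 0.3668.
γ' = 21.4 − 9.81 = 11.59 kN/m³. Depth below WT = 1.6 m.
σ'_h at WT = K_a γ d_w = 5.777 kPa; at base = 5.777 + K_a γ' × 1.6 = 12.58 kPa.
P₁ (0–0.9 m) = ½×5.777×0.9 = 2.600. P₂ (0.9–2.5 m) = ½(5.777+12.58)×1.6 = 14.68.
P_w = ½ γ_w h₂² = 0.5×9.81×1.6² = 12.56. Total = 2.600+14.68+12.56 = 29.84 kN/m.

29.8 kN/m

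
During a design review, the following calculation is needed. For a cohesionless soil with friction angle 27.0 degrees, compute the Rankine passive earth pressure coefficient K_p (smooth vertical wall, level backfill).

K_p = (1 + sin φ)/(1 − sin φ) = tan²(45° + 27.0°/2) = 2.663.

2.66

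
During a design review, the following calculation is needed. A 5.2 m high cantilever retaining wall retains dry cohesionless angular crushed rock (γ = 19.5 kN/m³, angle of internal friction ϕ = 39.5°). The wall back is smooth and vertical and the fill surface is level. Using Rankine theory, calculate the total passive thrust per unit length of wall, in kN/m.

1190 kN/m

K_p = tan²(45° + φ/2) = 4.496.
P_p = ½ K_p γ H² = 0.5 × 4.496 × 19.5 × 5.2² = 1185 kN/m.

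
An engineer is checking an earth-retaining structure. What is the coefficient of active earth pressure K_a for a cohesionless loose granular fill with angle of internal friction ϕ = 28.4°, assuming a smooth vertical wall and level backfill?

0.355

K_a = (1 − sin φ)/(1 + sin φ) = (1 − sin 28.4°)/(1 + sin 28.4°) = 0.3554.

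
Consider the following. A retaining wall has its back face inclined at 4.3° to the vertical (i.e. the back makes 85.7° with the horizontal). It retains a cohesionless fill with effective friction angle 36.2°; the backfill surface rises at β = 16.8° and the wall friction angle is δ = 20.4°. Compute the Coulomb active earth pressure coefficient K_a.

K_a = sin²(α+φ) / [sin²α · sin(α−δ) · (1 + √{sin(φ+δ)sin(φ−β) / (sin(α−δ)sin(α+β))})²].
With α = 85.7°, φ = 36.2°, δ = 20.4°, β = 16.8°: K_a = 0.3282.

0.328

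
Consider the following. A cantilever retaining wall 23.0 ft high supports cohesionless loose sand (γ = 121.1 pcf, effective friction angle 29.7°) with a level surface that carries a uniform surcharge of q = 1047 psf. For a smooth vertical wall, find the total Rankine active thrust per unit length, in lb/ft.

18900 lb/ft

K_a = tan²(45° − φ/2) = 0.3374.
Soil triangle: ½ K_a γ H² = 0.5×0.3374×121.1×23.0² = 10810 lb/ft.
Surcharge rectangle: K_a q H = 0.3374×1047×23.0 = 8125 lb/ft.
Total = 10810 + 8125 = 18930 lb/ft.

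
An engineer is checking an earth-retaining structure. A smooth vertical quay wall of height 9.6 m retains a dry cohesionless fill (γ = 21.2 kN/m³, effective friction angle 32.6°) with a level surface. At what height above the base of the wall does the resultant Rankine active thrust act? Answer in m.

3.20 m

K_a = 0.2997.
The pressure distribution is triangular, so the resultant acts at H/3 above the base = 9.6/3 = 3.200 m.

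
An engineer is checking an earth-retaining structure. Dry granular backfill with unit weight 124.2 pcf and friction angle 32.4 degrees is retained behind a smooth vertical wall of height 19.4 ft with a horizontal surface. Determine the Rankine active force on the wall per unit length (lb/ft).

7060 lb/ft

K_a = tan²(45° − φ/2) = 0.3022.
P_a = ½ K_a γ H² = 0.5 × 0.3022 × 124.2 × 19.4² = 7064 lb/ft.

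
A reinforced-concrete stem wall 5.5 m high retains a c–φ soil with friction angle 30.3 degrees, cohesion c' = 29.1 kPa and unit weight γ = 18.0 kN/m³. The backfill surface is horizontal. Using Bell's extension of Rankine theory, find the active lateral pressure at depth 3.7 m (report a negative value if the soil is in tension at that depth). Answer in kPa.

K_a = (1 − sin φ)/(1 + sin φ) = 0.3293.
σ_a = K_a γ z − 2c√K_a = 0.3293×18.0×3.7 − 2×29.1×0.5739 = -11.47 kPa.

-11.5 kPa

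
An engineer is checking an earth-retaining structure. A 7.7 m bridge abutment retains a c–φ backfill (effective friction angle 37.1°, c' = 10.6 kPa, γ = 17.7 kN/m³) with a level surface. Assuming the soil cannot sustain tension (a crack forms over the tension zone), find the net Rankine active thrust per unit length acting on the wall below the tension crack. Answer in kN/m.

K_a = 0.2475; √K_a = 0.4975.
Tension-crack depth z_c = 2c/(γ√K_a) = 2×10.6/(17.7×0.4975) = 2.408 m.
σ_a at base = K_a γ H − 2c√K_a = 0.2475×17.7×7.7 − 2×10.6×0.4975 = 23.18 kPa.
P_a = ½ × 23.18 × (H − z_c) = 0.5×23.18×5.292 = 61.35 kN/m.

61.4 kN/m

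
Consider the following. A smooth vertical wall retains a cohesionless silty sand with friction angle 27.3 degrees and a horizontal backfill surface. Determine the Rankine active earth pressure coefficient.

K_a = tan²(45° − φ/2) = tan²(31.35°) = 0.3711.

0.371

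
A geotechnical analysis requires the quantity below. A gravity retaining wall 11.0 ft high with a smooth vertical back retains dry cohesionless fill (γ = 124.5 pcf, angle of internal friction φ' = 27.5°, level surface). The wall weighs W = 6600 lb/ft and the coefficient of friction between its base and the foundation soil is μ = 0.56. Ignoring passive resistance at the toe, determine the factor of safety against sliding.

K_a = tan²(45° − 27.5°/2) = 0.3682.
P_a = ½K_aγH² = 0.5×0.3682×124.5×11.0² = 2774 lb/ft, acting at H/3 = 3.667 ft above the base.
FS_sliding = μW / P_a = 0.56×6600 / 2774 = 1.333.

1.33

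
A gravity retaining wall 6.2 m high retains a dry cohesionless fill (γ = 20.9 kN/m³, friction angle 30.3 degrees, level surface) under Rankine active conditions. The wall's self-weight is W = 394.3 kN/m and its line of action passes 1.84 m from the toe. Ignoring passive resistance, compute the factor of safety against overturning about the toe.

K_a = tan²(45° − 30.3°/2) = 0.3293.
P_a = ½K_aγH² = 0.5×0.3293×20.9×6.2² = 132.3 kN/m, acting at H/3 = 2.067 m above the base.
Overturning moment M_o = P_a × H/3 = 132.3 × 2.067 = 273.4.
Resisting moment M_r = W × 1.84 = 394.3 × 1.84 = 725.5.
FS_overturning = M_r/M_o = 725.5/273.4 = 2.654.

2.65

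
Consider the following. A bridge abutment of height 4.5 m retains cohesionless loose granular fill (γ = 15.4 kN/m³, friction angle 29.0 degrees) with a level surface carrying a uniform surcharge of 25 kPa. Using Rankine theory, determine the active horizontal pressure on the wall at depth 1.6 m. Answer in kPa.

17.2 kPa

K_a = (1 − sin φ)/(1 + sin φ) = 0.3470.
σ_v = γz + q = 15.4 × 1.6 + 25 = 49.64 kPa.
σ_h = K_a σ_v = 0.3470 × 49.64 = 17.22 kPa.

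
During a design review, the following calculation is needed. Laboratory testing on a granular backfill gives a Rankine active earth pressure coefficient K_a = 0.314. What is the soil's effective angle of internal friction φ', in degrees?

K_a = tan²(45° − φ/2) ⇒ 45° − φ/2 = arctan(√0.314) = 29.26°.
φ = 2(45° − 29.26°) = 31.47°.

31.5°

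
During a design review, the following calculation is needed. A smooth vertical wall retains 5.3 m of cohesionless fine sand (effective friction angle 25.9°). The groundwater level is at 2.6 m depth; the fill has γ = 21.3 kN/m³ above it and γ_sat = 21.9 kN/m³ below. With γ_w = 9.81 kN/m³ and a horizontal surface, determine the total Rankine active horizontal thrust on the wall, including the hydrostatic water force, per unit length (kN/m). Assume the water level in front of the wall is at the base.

140 kN/m

K_a = tan²(45° − φ/2) = 0.3920.
γ' = 21.9 − 9.81 = 12.09 kN/m³. Depth below WT = 2.7 m.
σ'_h at WT = K_a γ d_w = 21.71 kPa; at base = 21.71 + K_a γ' × 2.7 = 34.50 kPa.
P₁ (0–2.6 m) = ½×21.71×2.6 = 28.22. P₂ (2.6–5.3 m) = ½(21.71+34.50)×2.7 = 75.89.
P_w = ½ γ_w h₂² = 0.5×9.81×2.7² = 35.76. Total = 28.22+75.89+35.76 = 139.9 kN/m.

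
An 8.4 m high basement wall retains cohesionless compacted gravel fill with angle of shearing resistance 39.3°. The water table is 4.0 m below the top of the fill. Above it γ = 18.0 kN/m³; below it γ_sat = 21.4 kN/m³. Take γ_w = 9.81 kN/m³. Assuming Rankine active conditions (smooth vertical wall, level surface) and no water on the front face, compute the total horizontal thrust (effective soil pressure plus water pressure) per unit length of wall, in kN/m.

224 kN/m

K_a = tan²(45° − φ/2) = 0.2245.
γ' = 21.4 − 9.81 = 11.59 kN/m³. Depth below WT = 4.4 m.
σ'_h at WT = K_a γ d_w = 16.16 kPa; at base = 16.16 + K_a γ' × 4.4 = 27.61 kPa.
P₁ (0–4.0 m) = ½×16.16×4.0 = 32.32. P₂ (4.0–8.4 m) = ½(16.16+27.61)×4.4 = 96.29.
P_w = ½ γ_w h₂² = 0.5×9.81×4.4² = 94.96. Total = 32.32+96.29+94.96 = 223.6 kN/m.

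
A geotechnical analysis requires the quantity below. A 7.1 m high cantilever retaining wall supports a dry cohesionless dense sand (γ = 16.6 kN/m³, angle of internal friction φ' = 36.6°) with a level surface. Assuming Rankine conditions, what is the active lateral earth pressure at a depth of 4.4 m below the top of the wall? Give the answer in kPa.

18.5 kPa

K_a = (1 − sin φ)/(1 + sin φ) = 0.2530.
σ_h = K_a γ z = 0.2530 × 16.6 × 4.4 = 18.48 kPa.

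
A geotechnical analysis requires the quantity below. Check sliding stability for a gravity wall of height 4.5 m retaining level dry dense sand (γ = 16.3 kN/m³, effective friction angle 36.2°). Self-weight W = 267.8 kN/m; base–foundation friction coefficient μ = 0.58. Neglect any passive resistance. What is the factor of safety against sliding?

K_a = tan²(45° − 36.2°/2) = 0.2574.
P_a = ½K_aγH² = 0.5×0.2574×16.3×4.5² = 42.48 kN/m, acting at H/3 = 1.500 m above the base.
FS_sliding = μW / P_a = 0.58×267.8 / 42.48 = 3.657.

3.66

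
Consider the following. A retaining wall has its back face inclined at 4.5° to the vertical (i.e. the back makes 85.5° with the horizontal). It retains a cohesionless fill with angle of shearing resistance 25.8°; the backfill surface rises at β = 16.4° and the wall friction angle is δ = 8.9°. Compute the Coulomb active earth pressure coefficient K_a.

K_a = sin²(α+φ) / [sin²α · sin(α−δ) · (1 + √{sin(φ+δ)sin(φ−β) / (sin(α−δ)sin(α+β))})²].
With α = 85.5°, φ = 25.8°, δ = 8.9°, β = 16.4°: K_a = 0.5212.

0.521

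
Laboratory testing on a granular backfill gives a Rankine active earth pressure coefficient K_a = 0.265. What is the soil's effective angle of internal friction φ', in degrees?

35.5°

K_a = tan²(45° − φ/2) ⇒ 45° − φ/2 = arctan(√0.265) = 27.24°.
φ = 2(45° − 27.24°) = 35.52°.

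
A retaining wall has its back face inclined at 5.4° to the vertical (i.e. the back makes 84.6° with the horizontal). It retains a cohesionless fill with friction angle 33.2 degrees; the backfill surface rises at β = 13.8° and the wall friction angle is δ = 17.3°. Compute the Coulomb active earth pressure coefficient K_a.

K_a = sin²(α+φ) / [sin²α · sin(α−δ) · (1 + √{sin(φ+δ)sin(φ−β) / (sin(α−δ)sin(α+β))})²].
With α = 84.6°, φ = 33.2°, δ = 17.3°, β = 13.8°: K_a = 0.3656.

0.366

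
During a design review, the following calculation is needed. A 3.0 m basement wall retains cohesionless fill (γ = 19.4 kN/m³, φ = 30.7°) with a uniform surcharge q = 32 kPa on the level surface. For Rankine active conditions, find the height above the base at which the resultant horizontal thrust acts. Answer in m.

K_a = 0.3240.
Triangular part P₁ = ½K_aγH² = 28.29 at H/3 = 1.000 m; rectangular part P₂ = K_a q H = 31.11 at H/2 = 1.500 m.
ȳ = (P₁·1.000 + P₂·1.500)/(P₁+P₂) = 1.262 m.

1.26 m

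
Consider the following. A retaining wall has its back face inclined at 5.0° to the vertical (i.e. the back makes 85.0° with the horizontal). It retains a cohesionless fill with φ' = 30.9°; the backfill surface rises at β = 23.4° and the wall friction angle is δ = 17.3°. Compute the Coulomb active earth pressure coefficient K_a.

K_a = sin²(α+φ) / [sin²α · sin(α−δ) · (1 + √{sin(φ+δ)sin(φ−β) / (sin(α−δ)sin(α+β))})²].
With α = 85.0°, φ = 30.9°, δ = 17.3°, β = 23.4°: K_a = 0.4960.

0.496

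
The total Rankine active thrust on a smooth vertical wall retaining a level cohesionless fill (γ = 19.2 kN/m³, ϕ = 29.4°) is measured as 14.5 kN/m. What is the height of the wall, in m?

2.10 m

K_a = 0.3415. P_a = ½ K_a γ H² ⇒ H = √(2P_a/(K_a γ)).
H = √(2×14.5/(0.3415×19.2)) = 2.103 m.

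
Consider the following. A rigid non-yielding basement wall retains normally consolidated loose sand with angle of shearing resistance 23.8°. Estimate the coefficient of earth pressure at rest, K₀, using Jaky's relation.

K₀ = 1 − sin φ' = 1 − sin 23.8° = 0.5965.

0.596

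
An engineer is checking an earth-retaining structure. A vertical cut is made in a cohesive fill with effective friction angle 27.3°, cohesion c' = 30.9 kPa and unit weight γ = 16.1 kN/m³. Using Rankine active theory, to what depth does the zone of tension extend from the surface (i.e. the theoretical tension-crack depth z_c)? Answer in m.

6.30 m

K_a = tan²(45° − 27.3°/2) = 0.3711; √K_a = 0.6092.
The active pressure is zero where K_a γ z = 2c√K_a, so z_c = 2c/(γ√K_a) = 2×30.9/(16.1×0.6092) = 6.301 m.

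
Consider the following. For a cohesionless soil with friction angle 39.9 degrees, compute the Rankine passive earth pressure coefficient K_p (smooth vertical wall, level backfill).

4.58

K_p = (1 + sin φ)/(1 − sin φ) = tan²(45° + 39.9°/2) = 4.578.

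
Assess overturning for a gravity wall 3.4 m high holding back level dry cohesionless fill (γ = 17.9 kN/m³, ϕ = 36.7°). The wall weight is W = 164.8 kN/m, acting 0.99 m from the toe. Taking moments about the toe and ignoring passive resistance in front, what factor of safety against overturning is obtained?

5.52

K_a = tan²(45° − 36.7°/2) = 0.2519.
P_a = ½K_aγH² = 0.5×0.2519×17.9×3.4² = 26.06 kN/m, acting at H/3 = 1.133 m above the base.
Overturning moment M_o = P_a × H/3 = 26.06 × 1.133 = 29.53.
Resisting moment M_r = W × 0.99 = 164.8 × 0.99 = 163.2.
FS_overturning = M_r/M_o = 163.2/29.53 = 5.525.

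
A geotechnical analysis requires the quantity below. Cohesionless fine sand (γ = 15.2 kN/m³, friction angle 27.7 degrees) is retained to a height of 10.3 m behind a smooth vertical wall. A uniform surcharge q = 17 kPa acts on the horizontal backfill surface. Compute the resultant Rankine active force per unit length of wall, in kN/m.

K_a = tan²(45° − φ/2) = 0.3653.
Soil triangle: ½ K_a γ H² = 0.5×0.3653×15.2×10.3² = 294.6 kN/m.
Surcharge rectangle: K_a q H = 0.3653×17×10.3 = 63.97 kN/m.
Total = 294.6 + 63.97 = 358.5 kN/m.

359 kN/m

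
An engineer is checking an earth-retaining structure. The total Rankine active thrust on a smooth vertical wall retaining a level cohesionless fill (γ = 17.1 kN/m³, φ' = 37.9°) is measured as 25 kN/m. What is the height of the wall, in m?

K_a = 0.2389. P_a = ½ K_a γ H² ⇒ H = √(2P_a/(K_a γ)).
H = √(2×25/(0.2389×17.1)) = 3.498 m.

3.50 m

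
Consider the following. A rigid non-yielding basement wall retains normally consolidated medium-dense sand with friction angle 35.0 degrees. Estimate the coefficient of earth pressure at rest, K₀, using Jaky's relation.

0.426

K₀ = 1 − sin φ' = 1 − sin 35.0° = 0.4264.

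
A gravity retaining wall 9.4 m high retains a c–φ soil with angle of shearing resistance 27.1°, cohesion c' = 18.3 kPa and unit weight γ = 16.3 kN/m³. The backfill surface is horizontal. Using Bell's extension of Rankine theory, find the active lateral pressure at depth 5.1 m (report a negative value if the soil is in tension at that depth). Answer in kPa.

K_a = (1 − sin φ)/(1 + sin φ) = 0.3741.
σ_a = K_a γ z − 2c√K_a = 0.3741×16.3×5.1 − 2×18.3×0.6116 = 8.711 kPa.

8.71 kPa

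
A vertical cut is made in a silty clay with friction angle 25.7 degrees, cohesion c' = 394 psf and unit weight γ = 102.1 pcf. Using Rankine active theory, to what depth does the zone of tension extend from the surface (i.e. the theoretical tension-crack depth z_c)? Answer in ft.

K_a = tan²(45° − 25.7°/2) = 0.3950; √K_a = 0.6285.
The active pressure is zero where K_a γ z = 2c√K_a, so z_c = 2c/(γ√K_a) = 2×394/(102.1×0.6285) = 12.28 ft.

12.3 ft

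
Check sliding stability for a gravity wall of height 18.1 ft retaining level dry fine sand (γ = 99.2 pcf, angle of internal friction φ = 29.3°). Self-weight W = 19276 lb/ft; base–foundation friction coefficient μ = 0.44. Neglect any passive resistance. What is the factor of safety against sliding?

K_a = tan²(45° − 29.3°/2) = 0.3428.
P_a = ½K_aγH² = 0.5×0.3428×99.2×18.1² = 5571 lb/ft, acting at H/3 = 6.033 ft above the base.
FS_sliding = μW / P_a = 0.44×19276 / 5571 = 1.522.

1.52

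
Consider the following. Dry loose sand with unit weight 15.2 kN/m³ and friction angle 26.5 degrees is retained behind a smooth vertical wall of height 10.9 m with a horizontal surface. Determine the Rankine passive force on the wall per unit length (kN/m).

2360 kN/m

K_p = tan²(45° + φ/2) = 2.611.
P_p = ½ K_p γ H² = 0.5 × 2.611 × 15.2 × 10.9² = 2358 kN/m.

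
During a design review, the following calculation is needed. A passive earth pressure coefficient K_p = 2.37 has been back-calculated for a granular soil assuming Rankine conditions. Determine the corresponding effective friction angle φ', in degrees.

K_p = (1+sin φ)/(1−sin φ) ⇒ sin φ = (K_p − 1)/(K_p + 1) = 0.4065.
φ = arcsin(0.4065) = 23.99°.

24.0°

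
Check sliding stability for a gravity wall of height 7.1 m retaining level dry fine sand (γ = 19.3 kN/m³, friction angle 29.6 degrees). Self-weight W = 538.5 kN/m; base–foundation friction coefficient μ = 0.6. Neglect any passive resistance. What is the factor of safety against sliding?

1.96

K_a = tan²(45° − 29.6°/2) = 0.3387.
P_a = ½K_aγH² = 0.5×0.3387×19.3×7.1² = 164.8 kN/m, acting at H/3 = 2.367 m above the base.
FS_sliding = μW / P_a = 0.6×538.5 / 164.8 = 1.961.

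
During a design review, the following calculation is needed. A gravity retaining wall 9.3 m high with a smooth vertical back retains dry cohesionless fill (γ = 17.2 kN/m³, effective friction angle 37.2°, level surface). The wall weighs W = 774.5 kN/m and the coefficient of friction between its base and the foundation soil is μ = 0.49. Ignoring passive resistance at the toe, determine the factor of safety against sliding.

2.07

K_a = tan²(45° − 37.2°/2) = 0.2464.
P_a = ½K_aγH² = 0.5×0.2464×17.2×9.3² = 183.3 kN/m, acting at H/3 = 3.100 m above the base.
FS_sliding = μW / P_a = 0.49×774.5 / 183.3 = 2.071.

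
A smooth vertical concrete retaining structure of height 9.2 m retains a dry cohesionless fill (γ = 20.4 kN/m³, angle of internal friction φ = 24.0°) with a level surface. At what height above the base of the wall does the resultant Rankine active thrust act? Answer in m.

3.07 m

K_a = 0.4217.
The pressure distribution is triangular, so the resultant acts at H/3 above the base = 9.2/3 = 3.067 m.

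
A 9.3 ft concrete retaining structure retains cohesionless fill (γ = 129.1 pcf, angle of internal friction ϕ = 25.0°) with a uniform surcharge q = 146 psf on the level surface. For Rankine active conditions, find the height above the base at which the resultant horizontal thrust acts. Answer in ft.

3.40 ft

K_a = 0.4059.
Triangular part P₁ = ½K_aγH² = 2266 at H/3 = 3.100 ft; rectangular part P₂ = K_a q H = 551.1 at H/2 = 4.650 ft.
ȳ = (P₁·3.100 + P₂·4.650)/(P₁+P₂) = 3.403 ft.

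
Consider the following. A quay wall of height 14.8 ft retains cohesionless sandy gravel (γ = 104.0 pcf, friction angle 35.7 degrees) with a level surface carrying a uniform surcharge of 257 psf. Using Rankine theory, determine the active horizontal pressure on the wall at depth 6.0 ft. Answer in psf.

K_a = (1 − sin φ)/(1 + sin φ) = 0.2630.
σ_v = γz + q = 104.0 × 6.0 + 257 = 881.0 psf.
σ_h = K_a σ_v = 0.2630 × 881.0 = 231.7 psf.

232 psf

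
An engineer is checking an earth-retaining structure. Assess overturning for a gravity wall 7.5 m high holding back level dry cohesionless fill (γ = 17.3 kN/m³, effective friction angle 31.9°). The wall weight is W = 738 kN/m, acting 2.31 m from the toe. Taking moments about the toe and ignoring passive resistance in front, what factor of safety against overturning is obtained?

K_a = tan²(45° − 31.9°/2) = 0.3085.
P_a = ½K_aγH² = 0.5×0.3085×17.3×7.5² = 150.1 kN/m, acting at H/3 = 2.500 m above the base.
Overturning moment M_o = P_a × H/3 = 150.1 × 2.500 = 375.3.
Resisting moment M_r = W × 2.31 = 738 × 2.31 = 1705.
FS_overturning = M_r/M_o = 1705/375.3 = 4.543.

4.54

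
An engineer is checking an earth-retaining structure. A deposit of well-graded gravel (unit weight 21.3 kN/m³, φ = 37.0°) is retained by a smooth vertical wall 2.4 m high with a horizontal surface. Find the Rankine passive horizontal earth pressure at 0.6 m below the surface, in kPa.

K_p = (1 + sin φ)/(1 − sin φ) = 4.023.
σ_h = K_p γ z = 4.023 × 21.3 × 0.6 = 51.41 kPa.

51.4 kPa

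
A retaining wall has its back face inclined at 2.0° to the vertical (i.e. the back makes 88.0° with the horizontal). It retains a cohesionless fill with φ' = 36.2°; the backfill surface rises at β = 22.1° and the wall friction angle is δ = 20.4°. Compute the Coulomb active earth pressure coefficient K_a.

K_a = sin²(α+φ) / [sin²α · sin(α−δ) · (1 + √{sin(φ+δ)sin(φ−β) / (sin(α−δ)sin(α+β))})²].
With α = 88.0°, φ = 36.2°, δ = 20.4°, β = 22.1°: K_a = 0.3364.

0.336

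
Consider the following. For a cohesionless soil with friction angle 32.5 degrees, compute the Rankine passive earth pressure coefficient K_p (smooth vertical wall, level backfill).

3.32

K_p = (1 + sin φ)/(1 − sin φ) = tan²(45° + 32.5°/2) = 3.322.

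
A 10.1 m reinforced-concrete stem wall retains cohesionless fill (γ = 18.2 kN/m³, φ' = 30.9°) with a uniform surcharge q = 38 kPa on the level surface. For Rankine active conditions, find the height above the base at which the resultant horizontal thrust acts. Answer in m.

3.86 m

K_a = 0.3214.
Triangular part P₁ = ½K_aγH² = 298.4 at H/3 = 3.367 m; rectangular part P₂ = K_a q H = 123.4 at H/2 = 5.050 m.
ȳ = (P₁·3.367 + P₂·5.050)/(P₁+P₂) = 3.859 m.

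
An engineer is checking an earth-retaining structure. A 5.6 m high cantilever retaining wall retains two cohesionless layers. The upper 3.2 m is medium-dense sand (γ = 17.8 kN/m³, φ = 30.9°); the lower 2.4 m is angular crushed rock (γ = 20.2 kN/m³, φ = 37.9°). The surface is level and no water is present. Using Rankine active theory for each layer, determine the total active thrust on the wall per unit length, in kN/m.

75.9 kN/m

K_a1 = tan²(45°−30.9°/2) = 0.3214; K_a2 = tan²(45°−37.9°/2) = 0.2389.
Layer 1: σ at base = K_a1 γ₁ h₁ = 18.31 kPa; P₁ = ½×18.31×3.2 = 29.29.
Layer 2: σ_v at top = γ₁h₁ = 56.96; σ_h top = K_a2×56.96 = 13.61; σ_h base = K_a2×(56.96+20.2×2.4) = 25.19.
P₂ = ½(13.61+25.19)×2.4 = 46.56. Total P_a = 29.29+46.56 = 75.86 kN/m.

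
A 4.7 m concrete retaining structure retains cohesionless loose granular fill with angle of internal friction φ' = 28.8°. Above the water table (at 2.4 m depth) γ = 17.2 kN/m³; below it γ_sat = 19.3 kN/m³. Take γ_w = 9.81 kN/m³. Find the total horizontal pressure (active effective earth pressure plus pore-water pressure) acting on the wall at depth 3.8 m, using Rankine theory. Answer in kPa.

32.8 kPa

K_a = (1 − sin φ)/(1 + sin φ) = 0.3498.
γ' = 19.3 − 9.81 = 9.490 kN/m³.
Effective vertical stress at 3.8 m: σ'_v = 17.2×2.4 + 9.490×1.40 = 54.57 kPa.
σ'_h = K_a σ'_v = 0.3498 × 54.57 = 19.08 kPa; u = γ_w × 1.40 = 13.73 kPa.
Total σ_h = 19.08 + 13.73 = 32.82 kPa.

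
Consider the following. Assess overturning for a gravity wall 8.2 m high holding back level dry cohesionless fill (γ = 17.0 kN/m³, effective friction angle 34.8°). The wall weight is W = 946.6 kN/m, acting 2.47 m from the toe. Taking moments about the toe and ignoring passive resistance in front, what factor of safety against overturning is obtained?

5.48

K_a = tan²(45° − 34.8°/2) = 0.2733.
P_a = ½K_aγH² = 0.5×0.2733×17.0×8.2² = 156.2 kN/m, acting at H/3 = 2.733 m above the base.
Overturning moment M_o = P_a × H/3 = 156.2 × 2.733 = 427.0.
Resisting moment M_r = W × 2.47 = 946.6 × 2.47 = 2338.
FS_overturning = M_r/M_o = 2338/427.0 = 5.476.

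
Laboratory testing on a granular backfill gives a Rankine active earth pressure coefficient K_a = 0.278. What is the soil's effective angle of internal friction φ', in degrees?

34.4°

K_a = tan²(45° − φ/2) ⇒ 45° − φ/2 = arctan(√0.278) = 27.80°.
φ = 2(45° − 27.80°) = 34.40°.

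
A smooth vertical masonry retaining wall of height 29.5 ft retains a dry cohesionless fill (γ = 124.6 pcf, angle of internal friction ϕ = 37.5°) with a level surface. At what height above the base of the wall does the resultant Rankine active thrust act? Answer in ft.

K_a = 0.2432.
The pressure distribution is triangular, so the resultant acts at H/3 above the base = 29.5/3 = 9.833 ft.

9.83 ft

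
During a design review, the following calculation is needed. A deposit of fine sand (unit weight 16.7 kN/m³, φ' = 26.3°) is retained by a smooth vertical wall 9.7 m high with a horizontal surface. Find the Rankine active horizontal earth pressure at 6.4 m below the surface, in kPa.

K_a = (1 − sin φ)/(1 + sin φ) = 0.3859.
σ_h = K_a γ z = 0.3859 × 16.7 × 6.4 = 41.25 kPa.

41.2 kPa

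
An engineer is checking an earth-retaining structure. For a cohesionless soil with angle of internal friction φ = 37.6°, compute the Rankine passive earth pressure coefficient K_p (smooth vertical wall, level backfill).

K_p = (1 + sin φ)/(1 − sin φ) = tan²(45° + 37.6°/2) = 4.130.

4.13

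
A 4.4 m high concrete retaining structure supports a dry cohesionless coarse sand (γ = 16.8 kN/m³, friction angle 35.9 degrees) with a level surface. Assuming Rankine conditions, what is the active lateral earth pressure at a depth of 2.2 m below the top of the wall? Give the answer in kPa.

9.64 kPa

K_a = (1 − sin φ)/(1 + sin φ) = 0.2607.
σ_h = K_a γ z = 0.2607 × 16.8 × 2.2 = 9.637 kPa.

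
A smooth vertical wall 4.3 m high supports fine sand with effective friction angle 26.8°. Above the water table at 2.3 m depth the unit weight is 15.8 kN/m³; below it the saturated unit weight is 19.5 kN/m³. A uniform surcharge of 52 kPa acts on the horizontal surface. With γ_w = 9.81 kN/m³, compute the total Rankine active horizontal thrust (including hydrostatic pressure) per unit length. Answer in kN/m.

155 kN/m

K_a = tan²(45° − φ/2) = 0.3785.
γ' = 19.5 − 9.81 = 9.690 kN/m³. h₂ = H − d_w = 2.0 m.
σ'_h: at surface K_a·q = 19.68; at WT K_a(q+γd_w) = 33.43; at base K_a(q+γd_w+γ'h₂) = 40.77 kPa.
P₁ = ½(19.68+33.43)×2.3 = 61.08; P₂ = ½(33.43+40.77)×2.0 = 74.20; P_w = ½γ_w h₂² = 19.62.
Total = 61.08+74.20+19.62 = 154.9 kN/m.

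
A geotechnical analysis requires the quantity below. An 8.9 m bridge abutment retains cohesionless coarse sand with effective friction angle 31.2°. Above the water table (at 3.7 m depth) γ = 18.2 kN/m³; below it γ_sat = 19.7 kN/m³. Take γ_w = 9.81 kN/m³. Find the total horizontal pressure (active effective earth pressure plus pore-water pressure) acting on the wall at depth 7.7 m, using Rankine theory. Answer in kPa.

73.2 kPa

K_a = (1 − sin φ)/(1 + sin φ) = 0.3175.
γ' = 19.7 − 9.81 = 9.890 kN/m³.
Effective vertical stress at 7.7 m: σ'_v = 18.2×3.7 + 9.890×4.00 = 106.9 kPa.
σ'_h = K_a σ'_v = 0.3175 × 106.9 = 33.94 kPa; u = γ_w × 4.00 = 39.24 kPa.
Total σ_h = 33.94 + 39.24 = 73.18 kPa.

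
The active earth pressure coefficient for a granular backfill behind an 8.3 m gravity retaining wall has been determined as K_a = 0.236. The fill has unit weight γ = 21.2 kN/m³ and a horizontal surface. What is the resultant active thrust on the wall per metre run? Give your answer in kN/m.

172 kN/m

P = ½ K_a γ H² = 0.5 × 0.236 × 21.2 × 8.3² = 172.3 kN/m.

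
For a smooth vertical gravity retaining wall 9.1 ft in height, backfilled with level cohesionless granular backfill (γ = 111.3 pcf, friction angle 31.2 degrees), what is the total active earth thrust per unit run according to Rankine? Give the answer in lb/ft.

1460 lb/ft

K_a = tan²(45° − φ/2) = 0.3175.
P_a = ½ K_a γ H² = 0.5 × 0.3175 × 111.3 × 9.1² = 1463 lb/ft.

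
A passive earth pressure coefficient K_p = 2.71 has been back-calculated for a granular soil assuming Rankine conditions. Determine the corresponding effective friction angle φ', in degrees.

27.4°

K_p = (1+sin φ)/(1−sin φ) ⇒ sin φ = (K_p − 1)/(K_p + 1) = 0.4609.
φ = arcsin(0.4609) = 27.45°.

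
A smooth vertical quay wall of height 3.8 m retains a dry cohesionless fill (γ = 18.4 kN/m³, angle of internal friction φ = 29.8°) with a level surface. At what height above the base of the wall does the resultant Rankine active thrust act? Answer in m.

K_a = 0.3360.
The pressure distribution is triangular, so the resultant acts at H/3 above the base = 3.8/3 = 1.267 m.

1.27 m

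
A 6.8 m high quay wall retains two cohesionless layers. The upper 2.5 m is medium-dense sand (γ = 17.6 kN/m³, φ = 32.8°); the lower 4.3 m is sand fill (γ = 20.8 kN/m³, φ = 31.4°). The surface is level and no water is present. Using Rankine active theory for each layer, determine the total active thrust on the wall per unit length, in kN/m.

K_a1 = tan²(45°−32.8°/2) = 0.2973; K_a2 = tan²(45°−31.4°/2) = 0.3149.
Layer 1: σ at base = K_a1 γ₁ h₁ = 13.08 kPa; P₁ = ½×13.08×2.5 = 16.35.
Layer 2: σ_v at top = γ₁h₁ = 44.00; σ_h top = K_a2×44.00 = 13.86; σ_h base = K_a2×(44.00+20.8×4.3) = 42.02.
P₂ = ½(13.86+42.02)×4.3 = 120.1. Total P_a = 16.35+120.1 = 136.5 kN/m.

136 kN/m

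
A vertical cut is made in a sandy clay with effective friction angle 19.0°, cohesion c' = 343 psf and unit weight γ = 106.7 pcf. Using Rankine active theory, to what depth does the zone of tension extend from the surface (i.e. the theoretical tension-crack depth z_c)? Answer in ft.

K_a = tan²(45° − 19.0°/2) = 0.5088; √K_a = 0.7133.
The active pressure is zero where K_a γ z = 2c√K_a, so z_c = 2c/(γ√K_a) = 2×343/(106.7×0.7133) = 9.013 ft.

9.01 ft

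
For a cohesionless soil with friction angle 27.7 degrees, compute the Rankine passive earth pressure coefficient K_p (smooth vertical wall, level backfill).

2.74

K_p = (1 + sin φ)/(1 − sin φ) = tan²(45° + 27.7°/2) = 2.737.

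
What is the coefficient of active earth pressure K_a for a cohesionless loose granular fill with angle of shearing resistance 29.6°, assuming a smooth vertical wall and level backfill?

0.339

K_a = (1 − sin φ)/(1 + sin φ) = (1 − sin 29.6°)/(1 + sin 29.6°) = 0.3387.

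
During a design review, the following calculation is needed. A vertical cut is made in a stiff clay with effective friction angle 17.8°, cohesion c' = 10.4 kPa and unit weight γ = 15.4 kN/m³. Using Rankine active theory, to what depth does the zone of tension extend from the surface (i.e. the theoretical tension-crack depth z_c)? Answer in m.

1.85 m

K_a = tan²(45° − 17.8°/2) = 0.5318; √K_a = 0.7292.
The active pressure is zero where K_a γ z = 2c√K_a, so z_c = 2c/(γ√K_a) = 2×10.4/(15.4×0.7292) = 1.852 m.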